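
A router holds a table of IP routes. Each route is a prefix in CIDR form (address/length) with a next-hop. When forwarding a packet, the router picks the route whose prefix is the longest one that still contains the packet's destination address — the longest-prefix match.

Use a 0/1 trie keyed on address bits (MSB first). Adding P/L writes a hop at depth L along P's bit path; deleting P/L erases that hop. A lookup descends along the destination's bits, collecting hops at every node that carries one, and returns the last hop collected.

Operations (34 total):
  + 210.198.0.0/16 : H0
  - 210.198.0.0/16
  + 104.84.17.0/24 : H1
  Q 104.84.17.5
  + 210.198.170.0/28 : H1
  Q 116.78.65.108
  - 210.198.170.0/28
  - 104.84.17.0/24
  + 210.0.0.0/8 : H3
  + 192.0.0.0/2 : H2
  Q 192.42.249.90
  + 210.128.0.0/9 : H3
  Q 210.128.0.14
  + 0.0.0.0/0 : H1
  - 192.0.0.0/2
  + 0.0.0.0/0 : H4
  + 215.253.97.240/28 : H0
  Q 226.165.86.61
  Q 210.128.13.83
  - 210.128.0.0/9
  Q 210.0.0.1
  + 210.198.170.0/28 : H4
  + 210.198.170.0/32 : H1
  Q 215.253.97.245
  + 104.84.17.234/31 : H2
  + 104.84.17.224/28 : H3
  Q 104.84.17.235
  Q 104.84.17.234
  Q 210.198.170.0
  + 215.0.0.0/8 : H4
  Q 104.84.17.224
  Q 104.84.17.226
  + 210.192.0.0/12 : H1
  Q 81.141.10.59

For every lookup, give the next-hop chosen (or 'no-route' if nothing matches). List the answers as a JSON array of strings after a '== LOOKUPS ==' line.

Apply in order:
  add 210.198.0.0/16 -> H0 at depth 16
  - 210.198.0.0/16 clear@16
  add 104.84.17.0/24 -> H1 at depth 24
  ? 104.84.17.5  path d0:-→d1:-→d2:-→d3:-→d4:-→d5:-→d6:-→d7:-→d8:-→d9:-→d10:-→d11:-→d12:-→d13:-→d14:-→d15:-→d16:-→d17:-→d18:-→d19:-→d20:-→d21:-→d22:-→d23:-→d24:H1  best=H1
  add 210.198.170.0/28 -> H1 at depth 28
  ? 116.78.65.108  path d0:-→d1:-→d2:-→d3:-  best=no-route
  - 210.198.170.0/28 clear@28
  - 104.84.17.0/24 clear@24
  add 210.0.0.0/8 -> H3 at depth 8
  add 192.0.0.0/2 -> H2 at depth 2
  ? 192.42.249.90  path d0:-→d1:-→d2:H2→d3:-  best=H2
  add 210.128.0.0/9 -> H3 at depth 9
  ? 210.128.0.14  path d0:-→d1:-→d2:H2→d3:-→d4:-→d5:-→d6:-→d7:-→d8:H3→d9:H3  best=H3
  add 0.0.0.0/0 -> H1 at depth 0
  - 192.0.0.0/2 clear@2
  add 0.0.0.0/0 -> H4 at depth 0
  add 215.253.97.240/28 -> H0 at depth 28
  ? 226.165.86.61  path d0:H4→d1:-→d2:-  best=H4
  ? 210.128.13.83  path d0:H4→d1:-→d2:-→d3:-→d4:-→d5:-→d6:-→d7:-→d8:H3→d9:H3  best=H3
  - 210.128.0.0/9 clear@9
  ? 210.0.0.1  path d0:H4→d1:-→d2:-→d3:-→d4:-→d5:-→d6:-→d7:-→d8:H3  best=H3
  add 210.198.170.0/28 -> H4 at depth 28
  add 210.198.170.0/32 -> H1 at depth 32
  ? 215.253.97.245  path d0:H4→d1:-→d2:-→d3:-→d4:-→d5:-→d6:-→d7:-→d8:-→d9:-→d10:-→d11:-→d12:-→d13:-→d14:-→d15:-→d16:-→d17:-→d18:-→d19:-→d20:-→d21:-→d22:-→d23:-→d24:-→d25:-→d26:-→d27:-→d28:H0  best=H0
  add 104.84.17.234/31 -> H2 at depth 31
  add 104.84.17.224/28 -> H3 at depth 28
  ? 104.84.17.235  path d0:H4→d1:-→d2:-→d3:-→d4:-→d5:-→d6:-→d7:-→d8:-→d9:-→d10:-→d11:-→d12:-→d13:-→d14:-→d15:-→d16:-→d17:-→d18:-→d19:-→d20:-→d21:-→d22:-→d23:-→d24:-→d25:-→d26:-→d27:-→d28:H3→d29:-→d30:-→d31:H2  best=H2
  ? 104.84.17.234  path d0:H4→d1:-→d2:-→d3:-→d4:-→d5:-→d6:-→d7:-→d8:-→d9:-→d10:-→d11:-→d12:-→d13:-→d14:-→d15:-→d16:-→d17:-→d18:-→d19:-→d20:-→d21:-→d22:-→d23:-→d24:-→d25:-→d26:-→d27:-→d28:H3→d29:-→d30:-→d31:H2  best=H2
  ? 210.198.170.0  path d0:H4→d1:-→d2:-→d3:-→d4:-→d5:-→d6:-→d7:-→d8:H3→d9:-→d10:-→d11:-→d12:-→d13:-→d14:-→d15:-→d16:-→d17:-→d18:-→d19:-→d20:-→d21:-→d22:-→d23:-→d24:-→d25:-→d26:-→d27:-→d28:H4→d29:-→d30:-→d31:-→d32:H1  best=H1
  add 215.0.0.0/8 -> H4 at depth 8
  ? 104.84.17.224  path d0:H4→d1:-→d2:-→d3:-→d4:-→d5:-→d6:-→d7:-→d8:-→d9:-→d10:-→d11:-→d12:-→d13:-→d14:-→d15:-→d16:-→d17:-→d18:-→d19:-→d20:-→d21:-→d22:-→d23:-→d24:-→d25:-→d26:-→d27:-→d28:H3  best=H3
  ? 104.84.17.226  path d0:H4→d1:-→d2:-→d3:-→d4:-→d5:-→d6:-→d7:-→d8:-→d9:-→d10:-→d11:-→d12:-→d13:-→d14:-→d15:-→d16:-→d17:-→d18:-→d19:-→d20:-→d21:-→d22:-→d23:-→d24:-→d25:-→d26:-→d27:-→d28:H3  best=H3
  add 210.192.0.0/12 -> H1 at depth 12
  ? 81.141.10.59  path d0:H4→d1:-→d2:-  best=H4

== LOOKUPS ==
["H1","no-route","H2","H3","H4","H3","H3","H0","H2","H2","H1","H3","H3","H4"]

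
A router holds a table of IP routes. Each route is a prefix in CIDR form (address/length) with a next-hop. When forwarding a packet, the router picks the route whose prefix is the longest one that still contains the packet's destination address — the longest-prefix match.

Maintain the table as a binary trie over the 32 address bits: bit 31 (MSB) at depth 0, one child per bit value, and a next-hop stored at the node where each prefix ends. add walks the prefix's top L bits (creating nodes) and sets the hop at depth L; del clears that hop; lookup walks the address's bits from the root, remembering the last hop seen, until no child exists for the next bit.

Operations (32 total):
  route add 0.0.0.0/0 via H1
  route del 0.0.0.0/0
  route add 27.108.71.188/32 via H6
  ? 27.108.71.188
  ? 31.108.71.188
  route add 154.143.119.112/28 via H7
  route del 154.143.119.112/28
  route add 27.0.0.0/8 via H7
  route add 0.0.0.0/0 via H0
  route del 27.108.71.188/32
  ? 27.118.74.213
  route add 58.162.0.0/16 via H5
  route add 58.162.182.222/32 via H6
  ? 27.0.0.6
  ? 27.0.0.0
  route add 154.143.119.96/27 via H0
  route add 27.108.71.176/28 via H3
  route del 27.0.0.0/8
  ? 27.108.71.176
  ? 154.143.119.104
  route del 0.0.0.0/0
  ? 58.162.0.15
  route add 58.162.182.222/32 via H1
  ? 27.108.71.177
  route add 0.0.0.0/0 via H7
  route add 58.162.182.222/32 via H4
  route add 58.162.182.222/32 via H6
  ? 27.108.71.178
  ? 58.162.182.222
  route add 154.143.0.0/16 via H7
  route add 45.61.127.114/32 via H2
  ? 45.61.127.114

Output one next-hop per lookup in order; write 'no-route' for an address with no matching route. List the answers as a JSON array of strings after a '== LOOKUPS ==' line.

Process each operation:
  add 0.0.0.0/0 -> H1 at depth 0
  - 0.0.0.0/0 clear@0
  add 27.108.71.188/32 -> H6 at depth 32
  lookup 27.108.71.188: bits 00011011011011000100011110111100 walk d0:-→d1:-→d2:-→d3:-→d4:-→d5:-→d6:-→d7:-→d8:-→d9:-→d10:-→d11:-→d12:-→d13:-→d14:-→d15:-→d16:-→d17:-→d18:-→d19:-→d20:-→d21:-→d22:-→d23:-→d24:-→d25:-→d26:-→d27:-→d28:-→d29:-→d30:-→d31:-→d32:H6 -> H6
  lookup 31.108.71.188: bits 00011 walk d0:-→d1:-→d2:-→d3:-→d4:-→d5:- -> no-route
  add 154.143.119.112/28 -> H7 at depth 28
  - 154.143.119.112/28 clear@28
  add 27.0.0.0/8 -> H7 at depth 8
  add 0.0.0.0/0 -> H0 at depth 0
  - 27.108.71.188/32 clear@32
  lookup 27.118.74.213: bits 00011011011 walk d0:H0→d1:-→d2:-→d3:-→d4:-→d5:-→d6:-→d7:-→d8:H7→d9:-→d10:-→d11:- -> H7
  add 58.162.0.0/16 -> H5 at depth 16
  add 58.162.182.222/32 -> H6 at depth 32
  lookup 27.0.0.6: bits 000110110 walk d0:H0→d1:-→d2:-→d3:-→d4:-→d5:-→d6:-→d7:-→d8:H7→d9:- -> H7
  lookup 27.0.0.0: bits 000110110 walk d0:H0→d1:-→d2:-→d3:-→d4:-→d5:-→d6:-→d7:-→d8:H7→d9:- -> H7
  add 154.143.119.96/27 -> H0 at depth 27
  add 27.108.71.176/28 -> H3 at depth 28
  - 27.0.0.0/8 clear@8
  lookup 27.108.71.176: bits 0001101101101100010001111011 walk d0:H0→d1:-→d2:-→d3:-→d4:-→d5:-→d6:-→d7:-→d8:-→d9:-→d10:-→d11:-→d12:-→d13:-→d14:-→d15:-→d16:-→d17:-→d18:-→d19:-→d20:-→d21:-→d22:-→d23:-→d24:-→d25:-→d26:-→d27:-→d28:H3 -> H3
  lookup 154.143.119.104: bits 100110101000111101110111011 walk d0:H0→d1:-→d2:-→d3:-→d4:-→d5:-→d6:-→d7:-→d8:-→d9:-→d10:-→d11:-→d12:-→d13:-→d14:-→d15:-→d16:-→d17:-→d18:-→d19:-→d20:-→d21:-→d22:-→d23:-→d24:-→d25:-→d26:-→d27:H0 -> H0
  - 0.0.0.0/0 clear@0
  lookup 58.162.0.15: bits 0011101010100010 walk d0:-→d1:-→d2:-→d3:-→d4:-→d5:-→d6:-→d7:-→d8:-→d9:-→d10:-→d11:-→d12:-→d13:-→d14:-→d15:-→d16:H5 -> H5
  add 58.162.182.222/32 -> H1 at depth 32
  lookup 27.108.71.177: bits 0001101101101100010001111011 walk d0:-→d1:-→d2:-→d3:-→d4:-→d5:-→d6:-→d7:-→d8:-→d9:-→d10:-→d11:-→d12:-→d13:-→d14:-→d15:-→d16:-→d17:-→d18:-→d19:-→d20:-→d21:-→d22:-→d23:-→d24:-→d25:-→d26:-→d27:-→d28:H3 -> H3
  add 0.0.0.0/0 -> H7 at depth 0
  add 58.162.182.222/32 -> H4 at depth 32
  add 58.162.182.222/32 -> H6 at depth 32
  lookup 27.108.71.178: bits 0001101101101100010001111011 walk d0:H7→d1:-→d2:-→d3:-→d4:-→d5:-→d6:-→d7:-→d8:-→d9:-→d10:-→d11:-→d12:-→d13:-→d14:-→d15:-→d16:-→d17:-→d18:-→d19:-→d20:-→d21:-→d22:-→d23:-→d24:-→d25:-→d26:-→d27:-→d28:H3 -> H3
  lookup 58.162.182.222: bits 00111010101000101011011011011110 walk d0:H7→d1:-→d2:-→d3:-→d4:-→d5:-→d6:-→d7:-→d8:-→d9:-→d10:-→d11:-→d12:-→d13:-→d14:-→d15:-→d16:H5→d17:-→d18:-→d19:-→d20:-→d21:-→d22:-→d23:-→d24:-→d25:-→d26:-→d27:-→d28:-→d29:-→d30:-→d31:-→d32:H6 -> H6
  add 154.143.0.0/16 -> H7 at depth 16
  add 45.61.127.114/32 -> H2 at depth 32
  lookup 45.61.127.114: bits 00101101001111010111111101110010 walk d0:H7→d1:-→d2:-→d3:-→d4:-→d5:-→d6:-→d7:-→d8:-→d9:-→d10:-→d11:-→d12:-→d13:-→d14:-→d15:-→d16:-→d17:-→d18:-→d19:-→d20:-→d21:-→d22:-→d23:-→d24:-→d25:-→d26:-→d27:-→d28:-→d29:-→d30:-→d31:-→d32:H2 -> H2

== LOOKUPS ==
["H6","no-route","H7","H7","H7","H3","H0","H5","H3","H3","H6","H2"]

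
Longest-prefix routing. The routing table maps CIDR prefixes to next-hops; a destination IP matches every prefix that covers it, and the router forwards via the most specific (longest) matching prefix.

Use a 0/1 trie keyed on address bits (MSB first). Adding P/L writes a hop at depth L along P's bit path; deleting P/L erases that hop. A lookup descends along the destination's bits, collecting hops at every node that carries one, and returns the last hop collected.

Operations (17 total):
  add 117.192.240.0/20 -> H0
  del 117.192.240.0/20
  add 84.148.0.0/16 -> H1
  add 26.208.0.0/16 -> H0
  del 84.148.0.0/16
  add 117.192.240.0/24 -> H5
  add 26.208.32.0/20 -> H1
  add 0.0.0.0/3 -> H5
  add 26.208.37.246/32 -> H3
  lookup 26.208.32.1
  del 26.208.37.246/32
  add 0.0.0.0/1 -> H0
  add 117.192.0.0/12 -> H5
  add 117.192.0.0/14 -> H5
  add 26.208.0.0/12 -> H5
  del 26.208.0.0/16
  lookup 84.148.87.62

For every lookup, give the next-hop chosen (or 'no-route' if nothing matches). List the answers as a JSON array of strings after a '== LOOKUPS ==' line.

Process each operation:
  + 117.192.240.0/20 (H0) depth=20
  - 117.192.240.0/20 clear@20
  + 84.148.0.0/16 (H1) depth=16
  + 26.208.0.0/16 (H0) depth=16
  - 84.148.0.0/16 clear@16
  + 117.192.240.0/24 (H5) depth=24
  + 26.208.32.0/20 (H1) depth=20
  + 0.0.0.0/3 (H5) depth=3
  + 26.208.37.246/32 (H3) depth=32
  lookup 26.208.32.1: bits 000110101101000000100 walk d0:-→d1:-→d2:-→d3:H5→d4:-→d5:-→d6:-→d7:-→d8:-→d9:-→d10:-→d11:-→d12:-→d13:-→d14:-→d15:-→d16:H0→d17:-→d18:-→d19:-→d20:H1→d21:- -> H1
  - 26.208.37.246/32 clear@32
  + 0.0.0.0/1 (H0) depth=1
  + 117.192.0.0/12 (H5) depth=12
  + 117.192.0.0/14 (H5) depth=14
  + 26.208.0.0/12 (H5) depth=12
  - 26.208.0.0/16 clear@16
  lookup 84.148.87.62: bits 0101010010010100 walk d0:-→d1:H0→d2:-→d3:-→d4:-→d5:-→d6:-→d7:-→d8:-→d9:-→d10:-→d11:-→d12:-→d13:-→d14:-→d15:-→d16:- -> H0

== LOOKUPS ==
["H1","H0"]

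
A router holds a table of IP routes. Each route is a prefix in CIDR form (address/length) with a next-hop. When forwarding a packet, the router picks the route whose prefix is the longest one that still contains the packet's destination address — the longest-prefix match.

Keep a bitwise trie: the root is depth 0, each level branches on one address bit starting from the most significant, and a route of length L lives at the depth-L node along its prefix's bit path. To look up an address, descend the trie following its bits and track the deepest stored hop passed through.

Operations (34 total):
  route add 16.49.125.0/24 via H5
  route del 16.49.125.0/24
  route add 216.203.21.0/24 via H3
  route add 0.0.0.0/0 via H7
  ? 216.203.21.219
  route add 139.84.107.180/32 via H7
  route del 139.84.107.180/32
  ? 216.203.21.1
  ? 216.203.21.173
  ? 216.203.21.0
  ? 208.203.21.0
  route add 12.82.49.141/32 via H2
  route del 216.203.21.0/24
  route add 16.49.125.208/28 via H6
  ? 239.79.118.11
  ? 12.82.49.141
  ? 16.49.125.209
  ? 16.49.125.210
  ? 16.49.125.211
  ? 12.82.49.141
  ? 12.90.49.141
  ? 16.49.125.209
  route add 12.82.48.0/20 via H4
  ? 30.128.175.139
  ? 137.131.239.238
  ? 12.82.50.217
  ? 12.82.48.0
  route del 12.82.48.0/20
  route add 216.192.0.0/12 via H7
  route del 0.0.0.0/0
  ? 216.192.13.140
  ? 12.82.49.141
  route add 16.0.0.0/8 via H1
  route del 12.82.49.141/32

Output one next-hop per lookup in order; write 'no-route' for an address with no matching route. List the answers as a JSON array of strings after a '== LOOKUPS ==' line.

Process each operation:
  + 16.49.125.0/24 (H5) depth=24
  - 16.49.125.0/24 clear@24
  + 216.203.21.0/24 (H3) depth=24
  + 0.0.0.0/0 (H7) depth=0
  lookup 216.203.21.219: bits 110110001100101100010101 walk d0:H7→d1:-→d2:-→d3:-→d4:-→d5:-→d6:-→d7:-→d8:-→d9:-→d10:-→d11:-→d12:-→d13:-→d14:-→d15:-→d16:-→d17:-→d18:-→d19:-→d20:-→d21:-→d22:-→d23:-→d24:H3 -> H3
  + 139.84.107.180/32 (H7) depth=32
  - 139.84.107.180/32 clear@32
  lookup 216.203.21.1: bits 110110001100101100010101 walk d0:H7→d1:-→d2:-→d3:-→d4:-→d5:-→d6:-→d7:-→d8:-→d9:-→d10:-→d11:-→d12:-→d13:-→d14:-→d15:-→d16:-→d17:-→d18:-→d19:-→d20:-→d21:-→d22:-→d23:-→d24:H3 -> H3
  lookup 216.203.21.173: bits 110110001100101100010101 walk d0:H7→d1:-→d2:-→d3:-→d4:-→d5:-→d6:-→d7:-→d8:-→d9:-→d10:-→d11:-→d12:-→d13:-→d14:-→d15:-→d16:-→d17:-→d18:-→d19:-→d20:-→d21:-→d22:-→d23:-→d24:H3 -> H3
  lookup 216.203.21.0: bits 110110001100101100010101 walk d0:H7→d1:-→d2:-→d3:-→d4:-→d5:-→d6:-→d7:-→d8:-→d9:-→d10:-→d11:-→d12:-→d13:-→d14:-→d15:-→d16:-→d17:-→d18:-→d19:-→d20:-→d21:-→d22:-→d23:-→d24:H3 -> H3
  lookup 208.203.21.0: bits 1101 walk d0:H7→d1:-→d2:-→d3:-→d4:- -> H7
  + 12.82.49.141/32 (H2) depth=32
  - 216.203.21.0/24 clear@24
  + 16.49.125.208/28 (H6) depth=28
  lookup 239.79.118.11: bits 11 walk d0:H7→d1:-→d2:- -> H7
  lookup 12.82.49.141: bits 00001100010100100011000110001101 walk d0:H7→d1:-→d2:-→d3:-→d4:-→d5:-→d6:-→d7:-→d8:-→d9:-→d10:-→d11:-→d12:-→d13:-→d14:-→d15:-→d16:-→d17:-→d18:-→d19:-→d20:-→d21:-→d22:-→d23:-→d24:-→d25:-→d26:-→d27:-→d28:-→d29:-→d30:-→d31:-→d32:H2 -> H2
  lookup 16.49.125.209: bits 0001000000110001011111011101 walk d0:H7→d1:-→d2:-→d3:-→d4:-→d5:-→d6:-→d7:-→d8:-→d9:-→d10:-→d11:-→d12:-→d13:-→d14:-→d15:-→d16:-→d17:-→d18:-→d19:-→d20:-→d21:-→d22:-→d23:-→d24:-→d25:-→d26:-→d27:-→d28:H6 -> H6
  lookup 16.49.125.210: bits 0001000000110001011111011101 walk d0:H7→d1:-→d2:-→d3:-→d4:-→d5:-→d6:-→d7:-→d8:-→d9:-→d10:-→d11:-→d12:-→d13:-→d14:-→d15:-→d16:-→d17:-→d18:-→d19:-→d20:-→d21:-→d22:-→d23:-→d24:-→d25:-→d26:-→d27:-→d28:H6 -> H6
  lookup 16.49.125.211: bits 0001000000110001011111011101 walk d0:H7→d1:-→d2:-→d3:-→d4:-→d5:-→d6:-→d7:-→d8:-→d9:-→d10:-→d11:-→d12:-→d13:-→d14:-→d15:-→d16:-→d17:-→d18:-→d19:-→d20:-→d21:-→d22:-→d23:-→d24:-→d25:-→d26:-→d27:-→d28:H6 -> H6
  lookup 12.82.49.141: bits 00001100010100100011000110001101 walk d0:H7→d1:-→d2:-→d3:-→d4:-→d5:-→d6:-→d7:-→d8:-→d9:-→d10:-→d11:-→d12:-→d13:-→d14:-→d15:-→d16:-→d17:-→d18:-→d19:-→d20:-→d21:-→d22:-→d23:-→d24:-→d25:-→d26:-→d27:-→d28:-→d29:-→d30:-→d31:-→d32:H2 -> H2
  lookup 12.90.49.141: bits 000011000101 walk d0:H7→d1:-→d2:-→d3:-→d4:-→d5:-→d6:-→d7:-→d8:-→d9:-→d10:-→d11:-→d12:- -> H7
  lookup 16.49.125.209: bits 0001000000110001011111011101 walk d0:H7→d1:-→d2:-→d3:-→d4:-→d5:-→d6:-→d7:-→d8:-→d9:-→d10:-→d11:-→d12:-→d13:-→d14:-→d15:-→d16:-→d17:-→d18:-→d19:-→d20:-→d21:-→d22:-→d23:-→d24:-→d25:-→d26:-→d27:-→d28:H6 -> H6
  + 12.82.48.0/20 (H4) depth=20
  lookup 30.128.175.139: bits 0001 walk d0:H7→d1:-→d2:-→d3:-→d4:- -> H7
  lookup 137.131.239.238: bits 100010 walk d0:H7→d1:-→d2:-→d3:-→d4:-→d5:-→d6:- -> H7
  lookup 12.82.50.217: bits 0000110001010010001100 walk d0:H7→d1:-→d2:-→d3:-→d4:-→d5:-→d6:-→d7:-→d8:-→d9:-→d10:-→d11:-→d12:-→d13:-→d14:-→d15:-→d16:-→d17:-→d18:-→d19:-→d20:H4→d21:-→d22:- -> H4
  lookup 12.82.48.0: bits 00001100010100100011000 walk d0:H7→d1:-→d2:-→d3:-→d4:-→d5:-→d6:-→d7:-→d8:-→d9:-→d10:-→d11:-→d12:-→d13:-→d14:-→d15:-→d16:-→d17:-→d18:-→d19:-→d20:H4→d21:-→d22:-→d23:- -> H4
  - 12.82.48.0/20 clear@20
  + 216.192.0.0/12 (H7) depth=12
  - 0.0.0.0/0 clear@0
  lookup 216.192.13.140: bits 110110001100 walk d0:-→d1:-→d2:-→d3:-→d4:-→d5:-→d6:-→d7:-→d8:-→d9:-→d10:-→d11:-→d12:H7 -> H7
  lookup 12.82.49.141: bits 00001100010100100011000110001101 walk d0:-→d1:-→d2:-→d3:-→d4:-→d5:-→d6:-→d7:-→d8:-→d9:-→d10:-→d11:-→d12:-→d13:-→d14:-→d15:-→d16:-→d17:-→d18:-→d19:-→d20:-→d21:-→d22:-→d23:-→d24:-→d25:-→d26:-→d27:-→d28:-→d29:-→d30:-→d31:-→d32:H2 -> H2
  + 16.0.0.0/8 (H1) depth=8
  - 12.82.49.141/32 clear@32

== LOOKUPS ==
["H3","H3","H3","H3","H7","H7","H2","H6","H6","H6","H2","H7","H6","H7","H7","H4","H4","H7","H2"]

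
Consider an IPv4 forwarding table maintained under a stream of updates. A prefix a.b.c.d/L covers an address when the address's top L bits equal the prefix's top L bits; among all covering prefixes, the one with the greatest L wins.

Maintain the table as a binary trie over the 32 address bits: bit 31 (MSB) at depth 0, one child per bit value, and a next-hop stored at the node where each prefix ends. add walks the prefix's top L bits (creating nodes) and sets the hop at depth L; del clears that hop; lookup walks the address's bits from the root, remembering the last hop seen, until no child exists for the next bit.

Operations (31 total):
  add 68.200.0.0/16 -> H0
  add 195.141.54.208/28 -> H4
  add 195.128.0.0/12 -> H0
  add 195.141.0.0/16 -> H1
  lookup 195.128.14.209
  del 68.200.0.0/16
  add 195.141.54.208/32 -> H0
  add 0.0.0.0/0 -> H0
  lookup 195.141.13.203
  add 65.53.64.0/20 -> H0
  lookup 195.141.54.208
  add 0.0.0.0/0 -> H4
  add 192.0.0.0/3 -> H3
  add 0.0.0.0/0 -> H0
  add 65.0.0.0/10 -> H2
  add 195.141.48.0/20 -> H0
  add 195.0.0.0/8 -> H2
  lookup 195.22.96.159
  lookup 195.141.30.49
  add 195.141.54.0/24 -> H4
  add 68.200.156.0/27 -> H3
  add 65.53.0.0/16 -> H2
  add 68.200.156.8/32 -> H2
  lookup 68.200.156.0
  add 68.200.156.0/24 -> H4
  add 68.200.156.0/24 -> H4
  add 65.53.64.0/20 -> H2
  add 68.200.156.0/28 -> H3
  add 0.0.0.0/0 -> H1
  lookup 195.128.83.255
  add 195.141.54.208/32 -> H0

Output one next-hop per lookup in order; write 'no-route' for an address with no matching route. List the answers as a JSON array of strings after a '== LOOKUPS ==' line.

Process each operation:
  add 68.200.0.0/16 -> H0 at depth 16
  add 195.141.54.208/28 -> H4 at depth 28
  add 195.128.0.0/12 -> H0 at depth 12
  add 195.141.0.0/16 -> H1 at depth 16
  ? 195.128.14.209  path d0:-→d1:-→d2:-→d3:-→d4:-→d5:-→d6:-→d7:-→d8:-→d9:-→d10:-→d11:-→d12:H0  best=H0
  - 68.200.0.0/16 clear@16
  add 195.141.54.208/32 -> H0 at depth 32
  add 0.0.0.0/0 -> H0 at depth 0
  ? 195.141.13.203  path d0:H0→d1:-→d2:-→d3:-→d4:-→d5:-→d6:-→d7:-→d8:-→d9:-→d10:-→d11:-→d12:H0→d13:-→d14:-→d15:-→d16:H1→d17:-→d18:-  best=H1
  add 65.53.64.0/20 -> H0 at depth 20
  ? 195.141.54.208  path d0:H0→d1:-→d2:-→d3:-→d4:-→d5:-→d6:-→d7:-→d8:-→d9:-→d10:-→d11:-→d12:H0→d13:-→d14:-→d15:-→d16:H1→d17:-→d18:-→d19:-→d20:-→d21:-→d22:-→d23:-→d24:-→d25:-→d26:-→d27:-→d28:H4→d29:-→d30:-→d31:-→d32:H0  best=H0
  add 0.0.0.0/0 -> H4 at depth 0
  add 192.0.0.0/3 -> H3 at depth 3
  add 0.0.0.0/0 -> H0 at depth 0
  add 65.0.0.0/10 -> H2 at depth 10
  add 195.141.48.0/20 -> H0 at depth 20
  add 195.0.0.0/8 -> H2 at depth 8
  ? 195.22.96.159  path d0:H0→d1:-→d2:-→d3:H3→d4:-→d5:-→d6:-→d7:-→d8:H2  best=H2
  ? 195.141.30.49  path d0:H0→d1:-→d2:-→d3:H3→d4:-→d5:-→d6:-→d7:-→d8:H2→d9:-→d10:-→d11:-→d12:H0→d13:-→d14:-→d15:-→d16:H1→d17:-→d18:-  best=H1
  add 195.141.54.0/24 -> H4 at depth 24
  add 68.200.156.0/27 -> H3 at depth 27
  add 65.53.0.0/16 -> H2 at depth 16
  add 68.200.156.8/32 -> H2 at depth 32
  ? 68.200.156.0  path d0:H0→d1:-→d2:-→d3:-→d4:-→d5:-→d6:-→d7:-→d8:-→d9:-→d10:-→d11:-→d12:-→d13:-→d14:-→d15:-→d16:-→d17:-→d18:-→d19:-→d20:-→d21:-→d22:-→d23:-→d24:-→d25:-→d26:-→d27:H3→d28:-  best=H3
  add 68.200.156.0/24 -> H4 at depth 24
  add 68.200.156.0/24 -> H4 at depth 24
  add 65.53.64.0/20 -> H2 at depth 20
  add 68.200.156.0/28 -> H3 at depth 28
  add 0.0.0.0/0 -> H1 at depth 0
  ? 195.128.83.255  path d0:H1→d1:-→d2:-→d3:H3→d4:-→d5:-→d6:-→d7:-→d8:H2→d9:-→d10:-→d11:-→d12:H0  best=H0
  add 195.141.54.208/32 -> H0 at depth 32

== LOOKUPS ==
["H0","H1","H0","H2","H1","H3","H0"]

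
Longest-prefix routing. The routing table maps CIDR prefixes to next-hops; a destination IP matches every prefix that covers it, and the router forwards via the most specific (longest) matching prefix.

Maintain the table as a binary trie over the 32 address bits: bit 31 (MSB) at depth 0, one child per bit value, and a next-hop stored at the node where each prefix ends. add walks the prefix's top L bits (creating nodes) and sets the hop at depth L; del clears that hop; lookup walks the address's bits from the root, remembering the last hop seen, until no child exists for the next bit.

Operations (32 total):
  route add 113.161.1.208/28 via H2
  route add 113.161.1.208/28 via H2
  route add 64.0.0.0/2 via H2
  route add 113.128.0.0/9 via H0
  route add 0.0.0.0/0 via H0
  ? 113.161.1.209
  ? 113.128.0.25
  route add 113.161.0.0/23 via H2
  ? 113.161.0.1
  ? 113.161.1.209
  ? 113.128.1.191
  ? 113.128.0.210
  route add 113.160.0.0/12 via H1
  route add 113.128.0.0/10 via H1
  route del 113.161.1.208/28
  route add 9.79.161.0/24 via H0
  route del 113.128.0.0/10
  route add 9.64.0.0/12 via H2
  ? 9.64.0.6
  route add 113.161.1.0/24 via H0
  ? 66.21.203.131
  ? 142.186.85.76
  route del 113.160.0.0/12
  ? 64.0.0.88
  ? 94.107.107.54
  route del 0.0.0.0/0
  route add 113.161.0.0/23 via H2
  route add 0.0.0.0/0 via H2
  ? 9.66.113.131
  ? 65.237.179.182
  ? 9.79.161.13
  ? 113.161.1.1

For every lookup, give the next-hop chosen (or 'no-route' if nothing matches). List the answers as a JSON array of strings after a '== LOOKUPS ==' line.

Trace:
  + 113.161.1.208/28 (H2) depth=28
  + 113.161.1.208/28 (H2) depth=28
  + 64.0.0.0/2 (H2) depth=2
  + 113.128.0.0/9 (H0) depth=9
  + 0.0.0.0/0 (H0) depth=0
  ? 113.161.1.209  path d0:H0→d1:-→d2:H2→d3:-→d4:-→d5:-→d6:-→d7:-→d8:-→d9:H0→d10:-→d11:-→d12:-→d13:-→d14:-→d15:-→d16:-→d17:-→d18:-→d19:-→d20:-→d21:-→d22:-→d23:-→d24:-→d25:-→d26:-→d27:-→d28:H2  best=H2
  ? 113.128.0.25  path d0:H0→d1:-→d2:H2→d3:-→d4:-→d5:-→d6:-→d7:-→d8:-→d9:H0→d10:-  best=H0
  + 113.161.0.0/23 (H2) depth=23
  ? 113.161.0.1  path d0:H0→d1:-→d2:H2→d3:-→d4:-→d5:-→d6:-→d7:-→d8:-→d9:H0→d10:-→d11:-→d12:-→d13:-→d14:-→d15:-→d16:-→d17:-→d18:-→d19:-→d20:-→d21:-→d22:-→d23:H2  best=H2
  ? 113.161.1.209  path d0:H0→d1:-→d2:H2→d3:-→d4:-→d5:-→d6:-→d7:-→d8:-→d9:H0→d10:-→d11:-→d12:-→d13:-→d14:-→d15:-→d16:-→d17:-→d18:-→d19:-→d20:-→d21:-→d22:-→d23:H2→d24:-→d25:-→d26:-→d27:-→d28:H2  best=H2
  ? 113.128.1.191  path d0:H0→d1:-→d2:H2→d3:-→d4:-→d5:-→d6:-→d7:-→d8:-→d9:H0→d10:-  best=H0
  ? 113.128.0.210  path d0:H0→d1:-→d2:H2→d3:-→d4:-→d5:-→d6:-→d7:-→d8:-→d9:H0→d10:-  best=H0
  + 113.160.0.0/12 (H1) depth=12
  + 113.128.0.0/10 (H1) depth=10
  del 113.161.1.208/28 (clear depth 28)
  + 9.79.161.0/24 (H0) depth=24
  del 113.128.0.0/10 (clear depth 10)
  + 9.64.0.0/12 (H2) depth=12
  ? 9.64.0.6  path d0:H0→d1:-→d2:-→d3:-→d4:-→d5:-→d6:-→d7:-→d8:-→d9:-→d10:-→d11:-→d12:H2  best=H2
  + 113.161.1.0/24 (H0) depth=24
  ? 66.21.203.131  path d0:H0→d1:-→d2:H2  best=H2
  ? 142.186.85.76  path d0:H0  best=H0
  del 113.160.0.0/12 (clear depth 12)
  ? 64.0.0.88  path d0:H0→d1:-→d2:H2  best=H2
  ? 94.107.107.54  path d0:H0→d1:-→d2:H2  best=H2
  del 0.0.0.0/0 (clear depth 0)
  + 113.161.0.0/23 (H2) depth=23
  + 0.0.0.0/0 (H2) depth=0
  ? 9.66.113.131  path d0:H2→d1:-→d2:-→d3:-→d4:-→d5:-→d6:-→d7:-→d8:-→d9:-→d10:-→d11:-→d12:H2  best=H2
  ? 65.237.179.182  path d0:H2→d1:-→d2:H2  best=H2
  ? 9.79.161.13  path d0:H2→d1:-→d2:-→d3:-→d4:-→d5:-→d6:-→d7:-→d8:-→d9:-→d10:-→d11:-→d12:H2→d13:-→d14:-→d15:-→d16:-→d17:-→d18:-→d19:-→d20:-→d21:-→d22:-→d23:-→d24:H0  best=H0
  ? 113.161.1.1  path d0:H2→d1:-→d2:H2→d3:-→d4:-→d5:-→d6:-→d7:-→d8:-→d9:H0→d10:-→d11:-→d12:-→d13:-→d14:-→d15:-→d16:-→d17:-→d18:-→d19:-→d20:-→d21:-→d22:-→d23:H2→d24:H0  best=H0

== LOOKUPS ==
["H2","H0","H2","H2","H0","H0","H2","H2","H0","H2","H2","H2","H2","H0","H0"]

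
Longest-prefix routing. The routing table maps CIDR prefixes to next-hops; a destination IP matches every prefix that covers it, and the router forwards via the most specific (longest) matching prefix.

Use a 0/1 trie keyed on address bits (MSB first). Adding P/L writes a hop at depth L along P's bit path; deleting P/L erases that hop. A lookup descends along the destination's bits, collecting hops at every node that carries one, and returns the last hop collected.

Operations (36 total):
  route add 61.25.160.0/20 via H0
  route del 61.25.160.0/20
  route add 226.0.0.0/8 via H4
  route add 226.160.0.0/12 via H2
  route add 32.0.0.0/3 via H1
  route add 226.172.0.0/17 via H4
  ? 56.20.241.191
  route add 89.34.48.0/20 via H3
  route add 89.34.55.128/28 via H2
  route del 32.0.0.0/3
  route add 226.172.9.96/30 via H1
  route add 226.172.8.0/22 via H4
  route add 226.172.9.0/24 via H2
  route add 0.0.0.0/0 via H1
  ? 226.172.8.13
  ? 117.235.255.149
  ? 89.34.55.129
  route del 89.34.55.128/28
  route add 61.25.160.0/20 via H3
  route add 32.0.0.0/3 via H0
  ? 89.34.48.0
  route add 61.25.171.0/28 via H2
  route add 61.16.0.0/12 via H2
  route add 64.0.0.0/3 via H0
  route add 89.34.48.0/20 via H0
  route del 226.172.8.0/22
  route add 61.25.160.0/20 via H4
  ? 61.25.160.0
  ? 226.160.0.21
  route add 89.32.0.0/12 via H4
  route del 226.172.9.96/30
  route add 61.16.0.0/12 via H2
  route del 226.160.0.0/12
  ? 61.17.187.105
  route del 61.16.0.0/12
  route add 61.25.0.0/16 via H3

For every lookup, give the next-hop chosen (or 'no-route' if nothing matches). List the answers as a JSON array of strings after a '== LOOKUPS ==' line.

Trace:
  + 61.25.160.0/20 (H0) depth=20
  - 61.25.160.0/20 clear@20
  + 226.0.0.0/8 (H4) depth=8
  + 226.160.0.0/12 (H2) depth=12
  + 32.0.0.0/3 (H1) depth=3
  + 226.172.0.0/17 (H4) depth=17
  Q 56.20.241.191: descend 00111 ; hops seen [H1] ; pick H1
  + 89.34.48.0/20 (H3) depth=20
  + 89.34.55.128/28 (H2) depth=28
  - 32.0.0.0/3 clear@3
  + 226.172.9.96/30 (H1) depth=30
  + 226.172.8.0/22 (H4) depth=22
  + 226.172.9.0/24 (H2) depth=24
  + 0.0.0.0/0 (H1) depth=0
  Q 226.172.8.13: descend 11100010101011000000100 ; hops seen [H1,H4,H2,H4,H4] ; pick H4
  Q 117.235.255.149: descend 01 ; hops seen [H1] ; pick H1
  Q 89.34.55.129: descend 0101100100100010001101111000 ; hops seen [H1,H3,H2] ; pick H2
  - 89.34.55.128/28 clear@28
  + 61.25.160.0/20 (H3) depth=20
  + 32.0.0.0/3 (H0) depth=3
  Q 89.34.48.0: descend 010110010010001000110 ; hops seen [H1,H3] ; pick H3
  + 61.25.171.0/28 (H2) depth=28
  + 61.16.0.0/12 (H2) depth=12
  + 64.0.0.0/3 (H0) depth=3
  + 89.34.48.0/20 (H0) depth=20
  - 226.172.8.0/22 clear@22
  + 61.25.160.0/20 (H4) depth=20
  Q 61.25.160.0: descend 00111101000110011010 ; hops seen [H1,H0,H2,H4] ; pick H4
  Q 226.160.0.21: descend 111000101010 ; hops seen [H1,H4,H2] ; pick H2
  + 89.32.0.0/12 (H4) depth=12
  - 226.172.9.96/30 clear@30
  + 61.16.0.0/12 (H2) depth=12
  - 226.160.0.0/12 clear@12
  Q 61.17.187.105: descend 001111010001 ; hops seen [H1,H0,H2] ; pick H2
  - 61.16.0.0/12 clear@12
  + 61.25.0.0/16 (H3) depth=16

== LOOKUPS ==
["H1","H4","H1","H2","H3","H4","H2","H2"]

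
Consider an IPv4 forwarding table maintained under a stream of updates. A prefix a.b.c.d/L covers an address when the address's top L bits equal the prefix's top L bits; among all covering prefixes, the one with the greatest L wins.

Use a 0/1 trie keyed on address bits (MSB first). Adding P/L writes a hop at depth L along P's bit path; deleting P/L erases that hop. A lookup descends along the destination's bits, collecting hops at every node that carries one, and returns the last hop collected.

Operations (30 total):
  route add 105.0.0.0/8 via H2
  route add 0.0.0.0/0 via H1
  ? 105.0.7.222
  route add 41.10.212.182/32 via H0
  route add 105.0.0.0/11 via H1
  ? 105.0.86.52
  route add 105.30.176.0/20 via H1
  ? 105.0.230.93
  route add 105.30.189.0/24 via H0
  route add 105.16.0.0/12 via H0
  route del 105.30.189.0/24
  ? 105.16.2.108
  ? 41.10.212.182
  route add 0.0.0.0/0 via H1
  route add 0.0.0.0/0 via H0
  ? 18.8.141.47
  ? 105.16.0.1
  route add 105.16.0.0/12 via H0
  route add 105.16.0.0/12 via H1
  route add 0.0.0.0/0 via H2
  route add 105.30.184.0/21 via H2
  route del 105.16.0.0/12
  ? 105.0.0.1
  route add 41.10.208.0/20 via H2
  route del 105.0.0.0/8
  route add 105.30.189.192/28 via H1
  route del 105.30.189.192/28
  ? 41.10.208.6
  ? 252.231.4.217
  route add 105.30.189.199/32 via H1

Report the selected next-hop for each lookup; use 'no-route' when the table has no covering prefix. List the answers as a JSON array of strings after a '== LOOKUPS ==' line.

Process each operation:
  + 105.0.0.0/8 (H2) depth=8
  + 0.0.0.0/0 (H1) depth=0
  Q 105.0.7.222: descend 01101001 ; hops seen [H1,H2] ; pick H2
  + 41.10.212.182/32 (H0) depth=32
  + 105.0.0.0/11 (H1) depth=11
  Q 105.0.86.52: descend 01101001000 ; hops seen [H1,H2,H1] ; pick H1
  + 105.30.176.0/20 (H1) depth=20
  Q 105.0.230.93: descend 01101001000 ; hops seen [H1,H2,H1] ; pick H1
  + 105.30.189.0/24 (H0) depth=24
  + 105.16.0.0/12 (H0) depth=12
  - 105.30.189.0/24 clear@24
  Q 105.16.2.108: descend 011010010001 ; hops seen [H1,H2,H1,H0] ; pick H0
  Q 41.10.212.182: descend 00101001000010101101010010110110 ; hops seen [H1,H0] ; pick H0
  + 0.0.0.0/0 (H1) depth=0
  + 0.0.0.0/0 (H0) depth=0
  Q 18.8.141.47: descend 00 ; hops seen [H0] ; pick H0
  Q 105.16.0.1: descend 011010010001 ; hops seen [H0,H2,H1,H0] ; pick H0
  + 105.16.0.0/12 (H0) depth=12
  + 105.16.0.0/12 (H1) depth=12
  + 0.0.0.0/0 (H2) depth=0
  + 105.30.184.0/21 (H2) depth=21
  - 105.16.0.0/12 clear@12
  Q 105.0.0.1: descend 01101001000 ; hops seen [H2,H2,H1] ; pick H1
  + 41.10.208.0/20 (H2) depth=20
  - 105.0.0.0/8 clear@8
  + 105.30.189.192/28 (H1) depth=28
  - 105.30.189.192/28 clear@28
  Q 41.10.208.6: descend 001010010000101011010 ; hops seen [H2,H2] ; pick H2
  Q 252.231.4.217: descend ε ; hops seen [H2] ; pick H2
  + 105.30.189.199/32 (H1) depth=32

== LOOKUPS ==
["H2","H1","H1","H0","H0","H0","H0","H1","H2","H2"]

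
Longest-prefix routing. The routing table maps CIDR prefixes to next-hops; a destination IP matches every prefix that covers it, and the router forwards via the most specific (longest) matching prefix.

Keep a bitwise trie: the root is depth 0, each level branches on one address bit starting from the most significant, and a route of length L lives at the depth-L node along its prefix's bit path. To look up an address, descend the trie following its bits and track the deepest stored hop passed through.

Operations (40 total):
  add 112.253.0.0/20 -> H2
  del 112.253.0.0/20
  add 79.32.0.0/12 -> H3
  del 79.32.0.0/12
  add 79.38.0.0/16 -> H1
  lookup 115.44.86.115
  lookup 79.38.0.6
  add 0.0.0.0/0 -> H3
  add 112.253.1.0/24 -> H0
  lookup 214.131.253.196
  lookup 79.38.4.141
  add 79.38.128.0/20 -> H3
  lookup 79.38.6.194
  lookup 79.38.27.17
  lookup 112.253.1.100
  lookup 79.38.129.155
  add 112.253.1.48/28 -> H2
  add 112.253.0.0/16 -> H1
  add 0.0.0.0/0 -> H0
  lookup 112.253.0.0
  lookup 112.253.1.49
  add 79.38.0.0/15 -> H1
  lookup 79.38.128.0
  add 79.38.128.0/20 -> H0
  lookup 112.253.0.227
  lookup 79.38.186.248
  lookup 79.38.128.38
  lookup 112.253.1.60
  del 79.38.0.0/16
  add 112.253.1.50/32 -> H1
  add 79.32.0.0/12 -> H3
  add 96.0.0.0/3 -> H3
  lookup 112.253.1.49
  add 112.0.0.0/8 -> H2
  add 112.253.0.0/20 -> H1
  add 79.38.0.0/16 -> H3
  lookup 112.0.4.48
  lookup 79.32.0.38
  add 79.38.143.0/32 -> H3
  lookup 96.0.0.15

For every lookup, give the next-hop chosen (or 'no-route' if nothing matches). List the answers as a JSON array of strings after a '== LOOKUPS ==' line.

Process each operation:
  + 112.253.0.0/20 (H2) depth=20
  - 112.253.0.0/20 clear@20
  + 79.32.0.0/12 (H3) depth=12
  - 79.32.0.0/12 clear@12
  + 79.38.0.0/16 (H1) depth=16
  ? 115.44.86.115  path d0:-→d1:-→d2:-→d3:-→d4:-→d5:-→d6:-  best=no-route
  ? 79.38.0.6  path d0:-→d1:-→d2:-→d3:-→d4:-→d5:-→d6:-→d7:-→d8:-→d9:-→d10:-→d11:-→d12:-→d13:-→d14:-→d15:-→d16:H1  best=H1
  + 0.0.0.0/0 (H3) depth=0
  + 112.253.1.0/24 (H0) depth=24
  ? 214.131.253.196  path d0:H3  best=H3
  ? 79.38.4.141  path d0:H3→d1:-→d2:-→d3:-→d4:-→d5:-→d6:-→d7:-→d8:-→d9:-→d10:-→d11:-→d12:-→d13:-→d14:-→d15:-→d16:H1  best=H1
  + 79.38.128.0/20 (H3) depth=20
  ? 79.38.6.194  path d0:H3→d1:-→d2:-→d3:-→d4:-→d5:-→d6:-→d7:-→d8:-→d9:-→d10:-→d11:-→d12:-→d13:-→d14:-→d15:-→d16:H1  best=H1
  ? 79.38.27.17  path d0:H3→d1:-→d2:-→d3:-→d4:-→d5:-→d6:-→d7:-→d8:-→d9:-→d10:-→d11:-→d12:-→d13:-→d14:-→d15:-→d16:H1  best=H1
  ? 112.253.1.100  path d0:H3→d1:-→d2:-→d3:-→d4:-→d5:-→d6:-→d7:-→d8:-→d9:-→d10:-→d11:-→d12:-→d13:-→d14:-→d15:-→d16:-→d17:-→d18:-→d19:-→d20:-→d21:-→d22:-→d23:-→d24:H0  best=H0
  ? 79.38.129.155  path d0:H3→d1:-→d2:-→d3:-→d4:-→d5:-→d6:-→d7:-→d8:-→d9:-→d10:-→d11:-→d12:-→d13:-→d14:-→d15:-→d16:H1→d17:-→d18:-→d19:-→d20:H3  best=H3
  + 112.253.1.48/28 (H2) depth=28
  + 112.253.0.0/16 (H1) depth=16
  + 0.0.0.0/0 (H0) depth=0
  ? 112.253.0.0  path d0:H0→d1:-→d2:-→d3:-→d4:-→d5:-→d6:-→d7:-→d8:-→d9:-→d10:-→d11:-→d12:-→d13:-→d14:-→d15:-→d16:H1→d17:-→d18:-→d19:-→d20:-→d21:-→d22:-→d23:-  best=H1
  ? 112.253.1.49  path d0:H0→d1:-→d2:-→d3:-→d4:-→d5:-→d6:-→d7:-→d8:-→d9:-→d10:-→d11:-→d12:-→d13:-→d14:-→d15:-→d16:H1→d17:-→d18:-→d19:-→d20:-→d21:-→d22:-→d23:-→d24:H0→d25:-→d26:-→d27:-→d28:H2  best=H2
  + 79.38.0.0/15 (H1) depth=15
  ? 79.38.128.0  path d0:H0→d1:-→d2:-→d3:-→d4:-→d5:-→d6:-→d7:-→d8:-→d9:-→d10:-→d11:-→d12:-→d13:-→d14:-→d15:H1→d16:H1→d17:-→d18:-→d19:-→d20:H3  best=H3
  + 79.38.128.0/20 (H0) depth=20
  ? 112.253.0.227  path d0:H0→d1:-→d2:-→d3:-→d4:-→d5:-→d6:-→d7:-→d8:-→d9:-→d10:-→d11:-→d12:-→d13:-→d14:-→d15:-→d16:H1→d17:-→d18:-→d19:-→d20:-→d21:-→d22:-→d23:-  best=H1
  ? 79.38.186.248  path d0:H0→d1:-→d2:-→d3:-→d4:-→d5:-→d6:-→d7:-→d8:-→d9:-→d10:-→d11:-→d12:-→d13:-→d14:-→d15:H1→d16:H1→d17:-→d18:-  best=H1
  ? 79.38.128.38  path d0:H0→d1:-→d2:-→d3:-→d4:-→d5:-→d6:-→d7:-→d8:-→d9:-→d10:-→d11:-→d12:-→d13:-→d14:-→d15:H1→d16:H1→d17:-→d18:-→d19:-→d20:H0  best=H0
  ? 112.253.1.60  path d0:H0→d1:-→d2:-→d3:-→d4:-→d5:-→d6:-→d7:-→d8:-→d9:-→d10:-→d11:-→d12:-→d13:-→d14:-→d15:-→d16:H1→d17:-→d18:-→d19:-→d20:-→d21:-→d22:-→d23:-→d24:H0→d25:-→d26:-→d27:-→d28:H2  best=H2
  - 79.38.0.0/16 clear@16
  + 112.253.1.50/32 (H1) depth=32
  + 79.32.0.0/12 (H3) depth=12
  + 96.0.0.0/3 (H3) depth=3
  ? 112.253.1.49  path d0:H0→d1:-→d2:-→d3:H3→d4:-→d5:-→d6:-→d7:-→d8:-→d9:-→d10:-→d11:-→d12:-→d13:-→d14:-→d15:-→d16:H1→d17:-→d18:-→d19:-→d20:-→d21:-→d22:-→d23:-→d24:H0→d25:-→d26:-→d27:-→d28:H2→d29:-→d30:-  best=H2
  + 112.0.0.0/8 (H2) depth=8
  + 112.253.0.0/20 (H1) depth=20
  + 79.38.0.0/16 (H3) depth=16
  ? 112.0.4.48  path d0:H0→d1:-→d2:-→d3:H3→d4:-→d5:-→d6:-→d7:-→d8:H2  best=H2
  ? 79.32.0.38  path d0:H0→d1:-→d2:-→d3:-→d4:-→d5:-→d6:-→d7:-→d8:-→d9:-→d10:-→d11:-→d12:H3→d13:-  best=H3
  + 79.38.143.0/32 (H3) depth=32
  ? 96.0.0.15  path d0:H0→d1:-→d2:-→d3:H3  best=H3

== LOOKUPS ==
["no-route","H1","H3","H1","H1","H1","H0","H3","H1","H2","H3","H1","H1","H0","H2","H2","H2","H3","H3"]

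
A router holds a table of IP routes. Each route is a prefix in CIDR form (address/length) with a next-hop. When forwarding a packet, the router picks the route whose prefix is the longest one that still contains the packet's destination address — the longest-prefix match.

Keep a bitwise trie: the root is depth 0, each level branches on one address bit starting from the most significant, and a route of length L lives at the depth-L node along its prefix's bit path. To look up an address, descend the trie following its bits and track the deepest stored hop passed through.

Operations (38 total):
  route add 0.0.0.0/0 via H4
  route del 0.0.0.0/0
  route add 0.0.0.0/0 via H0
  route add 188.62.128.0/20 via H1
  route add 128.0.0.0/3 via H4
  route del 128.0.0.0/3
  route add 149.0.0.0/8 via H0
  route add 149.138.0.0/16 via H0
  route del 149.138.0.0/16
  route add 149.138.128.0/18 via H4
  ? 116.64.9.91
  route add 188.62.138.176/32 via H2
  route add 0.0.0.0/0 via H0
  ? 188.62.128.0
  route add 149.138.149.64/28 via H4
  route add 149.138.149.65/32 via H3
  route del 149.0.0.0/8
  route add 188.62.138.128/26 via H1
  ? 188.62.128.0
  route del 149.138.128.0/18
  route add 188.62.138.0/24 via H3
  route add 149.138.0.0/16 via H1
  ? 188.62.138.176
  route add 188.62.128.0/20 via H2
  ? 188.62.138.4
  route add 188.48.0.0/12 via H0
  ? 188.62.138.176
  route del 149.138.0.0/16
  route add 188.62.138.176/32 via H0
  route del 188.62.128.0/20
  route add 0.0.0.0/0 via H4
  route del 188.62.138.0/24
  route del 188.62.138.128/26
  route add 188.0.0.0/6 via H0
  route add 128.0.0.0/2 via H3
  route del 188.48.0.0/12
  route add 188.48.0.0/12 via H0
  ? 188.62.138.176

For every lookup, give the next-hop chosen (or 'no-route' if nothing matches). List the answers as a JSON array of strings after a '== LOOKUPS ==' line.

Process each operation:
  add 0.0.0.0/0 -> H4 at depth 0
  - 0.0.0.0/0 clear@0
  add 0.0.0.0/0 -> H0 at depth 0
  add 188.62.128.0/20 -> H1 at depth 20
  add 128.0.0.0/3 -> H4 at depth 3
  - 128.0.0.0/3 clear@3
  add 149.0.0.0/8 -> H0 at depth 8
  add 149.138.0.0/16 -> H0 at depth 16
  - 149.138.0.0/16 clear@16
  add 149.138.128.0/18 -> H4 at depth 18
  ? 116.64.9.91  path d0:H0  best=H0
  add 188.62.138.176/32 -> H2 at depth 32
  add 0.0.0.0/0 -> H0 at depth 0
  ? 188.62.128.0  path d0:H0→d1:-→d2:-→d3:-→d4:-→d5:-→d6:-→d7:-→d8:-→d9:-→d10:-→d11:-→d12:-→d13:-→d14:-→d15:-→d16:-→d17:-→d18:-→d19:-→d20:H1  best=H1
  add 149.138.149.64/28 -> H4 at depth 28
  add 149.138.149.65/32 -> H3 at depth 32
  - 149.0.0.0/8 clear@8
  add 188.62.138.128/26 -> H1 at depth 26
  ? 188.62.128.0  path d0:H0→d1:-→d2:-→d3:-→d4:-→d5:-→d6:-→d7:-→d8:-→d9:-→d10:-→d11:-→d12:-→d13:-→d14:-→d15:-→d16:-→d17:-→d18:-→d19:-→d20:H1  best=H1
  - 149.138.128.0/18 clear@18
  add 188.62.138.0/24 -> H3 at depth 24
  add 149.138.0.0/16 -> H1 at depth 16
  ? 188.62.138.176  path d0:H0→d1:-→d2:-→d3:-→d4:-→d5:-→d6:-→d7:-→d8:-→d9:-→d10:-→d11:-→d12:-→d13:-→d14:-→d15:-→d16:-→d17:-→d18:-→d19:-→d20:H1→d21:-→d22:-→d23:-→d24:H3→d25:-→d26:H1→d27:-→d28:-→d29:-→d30:-→d31:-→d32:H2  best=H2
  add 188.62.128.0/20 -> H2 at depth 20
  ? 188.62.138.4  path d0:H0→d1:-→d2:-→d3:-→d4:-→d5:-→d6:-→d7:-→d8:-→d9:-→d10:-→d11:-→d12:-→d13:-→d14:-→d15:-→d16:-→d17:-→d18:-→d19:-→d20:H2→d21:-→d22:-→d23:-→d24:H3  best=H3
  add 188.48.0.0/12 -> H0 at depth 12
  ? 188.62.138.176  path d0:H0→d1:-→d2:-→d3:-→d4:-→d5:-→d6:-→d7:-→d8:-→d9:-→d10:-→d11:-→d12:H0→d13:-→d14:-→d15:-→d16:-→d17:-→d18:-→d19:-→d20:H2→d21:-→d22:-→d23:-→d24:H3→d25:-→d26:H1→d27:-→d28:-→d29:-→d30:-→d31:-→d32:H2  best=H2
  - 149.138.0.0/16 clear@16
  add 188.62.138.176/32 -> H0 at depth 32
  - 188.62.128.0/20 clear@20
  add 0.0.0.0/0 -> H4 at depth 0
  - 188.62.138.0/24 clear@24
  - 188.62.138.128/26 clear@26
  add 188.0.0.0/6 -> H0 at depth 6
  add 128.0.0.0/2 -> H3 at depth 2
  - 188.48.0.0/12 clear@12
  add 188.48.0.0/12 -> H0 at depth 12
  ? 188.62.138.176  path d0:H4→d1:-→d2:H3→d3:-→d4:-→d5:-→d6:H0→d7:-→d8:-→d9:-→d10:-→d11:-→d12:H0→d13:-→d14:-→d15:-→d16:-→d17:-→d18:-→d19:-→d20:-→d21:-→d22:-→d23:-→d24:-→d25:-→d26:-→d27:-→d28:-→d29:-→d30:-→d31:-→d32:H0  best=H0

== LOOKUPS ==
["H0","H1","H1","H2","H3","H2","H0"]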